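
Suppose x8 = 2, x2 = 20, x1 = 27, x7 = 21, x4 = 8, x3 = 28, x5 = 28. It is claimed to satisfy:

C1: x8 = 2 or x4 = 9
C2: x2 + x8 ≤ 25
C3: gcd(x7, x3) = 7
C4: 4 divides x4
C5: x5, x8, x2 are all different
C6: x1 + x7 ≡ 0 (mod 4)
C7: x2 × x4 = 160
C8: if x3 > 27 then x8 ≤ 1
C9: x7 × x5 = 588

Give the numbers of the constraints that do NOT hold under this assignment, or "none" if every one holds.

No — constraint 8 is not satisfied.

C1: x8 = 2 = 2 (first disjunct) — holds.
C2: x2 + x8 = 20 + 2 = 22; 22 ≤ 25 — holds.
C3: gcd(21, 28) = 7 — holds.
C4: 8 / 4 = 2, so 4 divides 8 — holds.
C5: values 28, 2, 20 are pairwise distinct — holds.
C6: x1 + x7 = 48; 48 mod 4 = 0 — holds.
C7: x2 × x4 = 20 × 8 = 160 — holds.
C8: x3 = 28 > 27, so we need x8 ≤ 1; but x8 = 2 > 1 — fails.
C9: x7 × x5 = 21 × 28 = 588 — holds.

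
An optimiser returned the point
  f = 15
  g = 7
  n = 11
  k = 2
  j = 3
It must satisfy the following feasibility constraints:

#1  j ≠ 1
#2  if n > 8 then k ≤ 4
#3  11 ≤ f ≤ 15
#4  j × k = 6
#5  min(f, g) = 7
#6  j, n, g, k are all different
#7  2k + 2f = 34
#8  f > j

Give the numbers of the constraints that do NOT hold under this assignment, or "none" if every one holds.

Yes — all constraints hold.

#1 j = 3, and 3 ≠ 1 — holds.
#2 n = 11 > 8, so we need k ≤ 4; k = 2 ≤ 4 — holds.
#3 f = 15 lies in [11, 15] — holds.
#4 j × k = 3 × 2 = 6 — holds.
#5 min(15, 7) = 7 — holds.
#6 values 3, 11, 7, 2 are pairwise distinct — holds.
#7 2k + 2f = 2(2) + 2(15) = 34 — holds.
#8 f = 15, j = 3; 15 > 3 — holds.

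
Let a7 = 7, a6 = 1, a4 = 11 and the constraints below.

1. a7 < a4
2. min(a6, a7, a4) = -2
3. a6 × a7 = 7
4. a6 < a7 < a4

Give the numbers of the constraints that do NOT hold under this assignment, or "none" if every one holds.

1. a7 = 7, a4 = 11; 7 < 11 — satisfied.
2. min(1, 7, 11) = 1, not -2 — violated.
3. a6 × a7 = 1 × 7 = 7 — satisfied.
4. values 1 < 7 < 11 — satisfied.

Violated: 2.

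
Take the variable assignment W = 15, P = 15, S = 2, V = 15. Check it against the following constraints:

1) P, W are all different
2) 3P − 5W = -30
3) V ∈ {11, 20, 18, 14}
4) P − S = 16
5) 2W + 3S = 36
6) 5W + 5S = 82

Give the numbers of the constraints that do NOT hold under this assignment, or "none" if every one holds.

1) P = W = 15, not all different  ✗
2) 3P − 5W = 3(15) − 5(15) = -30  ✓
3) V = 15 is not in {11, 20, 18, 14}  ✗
4) P − S = 15 − 2 = 13, not 16  ✗
5) 2W + 3S = 2(15) + 3(2) = 36  ✓
6) 5W + 5S = 5(15) + 5(2) = 85, not 82  ✗

Violated: 1, 3, 4, and 6.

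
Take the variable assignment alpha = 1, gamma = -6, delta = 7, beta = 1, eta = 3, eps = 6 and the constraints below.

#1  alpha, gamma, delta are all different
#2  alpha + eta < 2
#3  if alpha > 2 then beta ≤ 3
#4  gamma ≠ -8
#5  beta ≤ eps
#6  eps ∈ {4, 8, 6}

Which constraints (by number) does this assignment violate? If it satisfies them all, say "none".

#1 values 1, -6, 7 are pairwise distinct — holds.
#2 alpha + eta = 1 + 3 = 4; 4 ≥ 2, bound 2 not met — does not hold.
#3 alpha = 1, not > 2; antecedent false, conditional vacuously true — holds.
#4 gamma = -6, and -6 ≠ -8 — holds.
#5 beta = 1, eps = 6; 1 ≤ 6 — holds.
#6 eps = 6 is in {4, 8, 6} — holds.

Violated: 2.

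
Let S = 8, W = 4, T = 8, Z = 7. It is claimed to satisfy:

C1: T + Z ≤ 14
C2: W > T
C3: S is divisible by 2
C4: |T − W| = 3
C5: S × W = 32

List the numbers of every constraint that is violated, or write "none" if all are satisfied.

C1: T + Z = 8 + 7 = 15; 15 > 14, bound 14 not met — does not hold.
C2: W = 4, T = 8; 4 ≤ 8 (want >) — does not hold.
C3: 8 / 2 = 4, so 2 divides 8 — holds.
C4: |8 − 4| = 4, not 3 — does not hold.
C5: S × W = 8 × 4 = 32 — holds.

No — constraints 1, 2, 4 are not satisfied.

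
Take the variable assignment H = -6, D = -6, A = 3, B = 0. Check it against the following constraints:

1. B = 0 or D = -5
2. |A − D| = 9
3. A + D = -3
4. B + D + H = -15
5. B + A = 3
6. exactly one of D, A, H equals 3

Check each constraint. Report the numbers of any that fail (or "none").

No — constraint 4 is not satisfied.

1. B = 0 = 0 (first disjunct)  yes
2. |3 − (-6)| = 9  yes
3. A + D = 3 + (-6) = -3  yes
4. B + D + H = 0 + (-6) + (-6) = -12, not -15  no
5. B + A = 0 + 3 = 3  yes
6. D=-6, A=3, H=-6; 1 of them equals 3  yes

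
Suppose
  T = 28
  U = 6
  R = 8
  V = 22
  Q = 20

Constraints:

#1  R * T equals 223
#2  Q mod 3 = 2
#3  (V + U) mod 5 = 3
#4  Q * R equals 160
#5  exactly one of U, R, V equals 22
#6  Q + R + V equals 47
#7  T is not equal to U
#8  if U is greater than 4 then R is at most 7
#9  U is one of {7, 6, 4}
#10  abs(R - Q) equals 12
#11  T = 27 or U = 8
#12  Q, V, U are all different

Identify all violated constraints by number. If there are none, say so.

Constraints 1, 6, 8, 11 do not hold.

#1 R * T = 8 * 28 = 224, not 223 — does not hold.
#2 20 mod 3 = 2 — holds.
#3 V + U = 28; 28 mod 5 = 3 — holds.
#4 Q * R = 20 * 8 = 160 — holds.
#5 U=6, R=8, V=22; 1 of them equals 22 — holds.
#6 Q + R + V = 20 + 8 + 22 = 50, not 47 — does not hold.
#7 T = 28, U = 6; distinct — holds.
#8 U = 6 > 4, so we need R ≤ 7; but R = 8 > 7 — does not hold.
#9 U = 6 is in {7, 6, 4} — holds.
#10 abs(8 - 20) = 12 — holds.
#11 T = 28 ≠ 27 and U = 6 ≠ 8; both disjuncts false — does not hold.
#12 values 20, 22, 6 are pairwise distinct — holds.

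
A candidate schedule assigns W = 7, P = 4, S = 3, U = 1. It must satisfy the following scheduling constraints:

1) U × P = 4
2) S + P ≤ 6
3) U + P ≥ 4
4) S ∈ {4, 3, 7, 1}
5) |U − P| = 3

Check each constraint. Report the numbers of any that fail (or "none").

1) U × P = 1 × 4 = 4  holds
2) S + P = 3 + 4 = 7; 7 > 6, bound 6 not met  fails
3) U + P = 1 + 4 = 5; 5 ≥ 4  holds
4) S = 3 is in {4, 3, 7, 1}  holds
5) |1 − 4| = 3  holds

Violated: 2.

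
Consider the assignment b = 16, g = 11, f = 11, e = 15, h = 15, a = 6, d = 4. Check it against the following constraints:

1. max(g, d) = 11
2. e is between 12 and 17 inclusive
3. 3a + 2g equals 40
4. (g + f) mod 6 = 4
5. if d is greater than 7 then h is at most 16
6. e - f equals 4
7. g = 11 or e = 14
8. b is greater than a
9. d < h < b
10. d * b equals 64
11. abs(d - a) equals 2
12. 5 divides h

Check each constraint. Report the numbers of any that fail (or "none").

None — every constraint holds.

1. max(11, 4) = 11 — holds.
2. e = 15 lies in [12, 17] — holds.
3. 3a + 2g = 3(6) + 2(11) = 40 — holds.
4. g + f = 22; 22 mod 6 = 4 — holds.
5. d = 4, not > 7; antecedent false, conditional vacuously true — holds.
6. e - f = 15 - 11 = 4 — holds.
7. g = 11 = 11 (first disjunct) — holds.
8. b = 16, a = 6; 16 > 6 — holds.
9. values 4 < 15 < 16 — holds.
10. d * b = 4 * 16 = 64 — holds.
11. abs(4 - 6) = 2 — holds.
12. 15 / 5 = 3, so 5 divides 15 — holds.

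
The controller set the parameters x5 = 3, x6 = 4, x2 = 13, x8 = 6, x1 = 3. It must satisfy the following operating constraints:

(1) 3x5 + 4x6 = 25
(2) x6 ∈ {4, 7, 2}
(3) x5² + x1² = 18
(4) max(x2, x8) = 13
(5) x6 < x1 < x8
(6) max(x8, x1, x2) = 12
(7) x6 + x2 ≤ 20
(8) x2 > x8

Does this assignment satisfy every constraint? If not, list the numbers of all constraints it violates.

No — constraints 5 and 6 are not satisfied.

(1) 3x5 + 4x6 = 3(3) + 4(4) = 25 — holds.
(2) x6 = 4 is in {4, 7, 2} — holds.
(3) x5² + x1² = 3² + 3² = 9 + 9 = 18 — holds.
(4) max(13, 6) = 13 — holds.
(5) values 4, 3, 6; x6 = 4 is not < x1 = 3 — does not hold.
(6) max(6, 3, 13) = 13, not 12 — does not hold.
(7) x6 + x2 = 4 + 13 = 17; 17 ≤ 20 — holds.
(8) x2 = 13, x8 = 6; 13 > 6 — holds.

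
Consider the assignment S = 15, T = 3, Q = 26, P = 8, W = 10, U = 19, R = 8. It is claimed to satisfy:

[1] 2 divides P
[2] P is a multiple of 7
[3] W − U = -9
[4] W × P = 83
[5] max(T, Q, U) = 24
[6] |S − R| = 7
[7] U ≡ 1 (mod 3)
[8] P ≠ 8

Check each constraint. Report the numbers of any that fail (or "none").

No — constraints 2, 4, 5, 8 are not satisfied.

[1] 8 / 2 = 4, so 2 divides 8 — OK.
[2] 8 = 7×1 + 1, so 7 does not divide 8 — violated.
[3] W − U = 10 − 19 = -9 — OK.
[4] W × P = 10 × 8 = 80, not 83 — violated.
[5] max(3, 26, 19) = 26, not 24 — violated.
[6] |15 − 8| = 7 — OK.
[7] 19 mod 3 = 1 — OK.
[8] P = 8, but 8 is required to differ — violated.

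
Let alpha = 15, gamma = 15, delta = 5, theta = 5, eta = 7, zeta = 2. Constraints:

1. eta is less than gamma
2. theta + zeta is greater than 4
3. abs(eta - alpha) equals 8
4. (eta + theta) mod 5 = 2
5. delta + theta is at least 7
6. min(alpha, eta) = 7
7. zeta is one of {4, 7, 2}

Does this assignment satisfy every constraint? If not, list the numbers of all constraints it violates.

None — every constraint holds.

1. eta = 7, gamma = 15; 7 < 15  true
2. theta + zeta = 5 + 2 = 7; 7 > 4  true
3. abs(7 - 15) = 8  true
4. eta + theta = 12; 12 mod 5 = 2  true
5. delta + theta = 5 + 5 = 10; 10 ≥ 7  true
6. min(15, 7) = 7  true
7. zeta = 2 is in {4, 7, 2}  true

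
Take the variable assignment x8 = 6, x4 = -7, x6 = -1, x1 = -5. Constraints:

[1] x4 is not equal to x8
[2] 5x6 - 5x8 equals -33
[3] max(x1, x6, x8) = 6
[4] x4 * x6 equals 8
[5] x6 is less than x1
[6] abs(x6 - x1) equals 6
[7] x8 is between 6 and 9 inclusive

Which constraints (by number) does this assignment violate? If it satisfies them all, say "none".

[1] x4 = -7, x8 = 6; distinct  true
[2] 5x6 - 5x8 = 5(-1) - 5(6) = -35, not -33  false
[3] max(-5, -1, 6) = 6  true
[4] x4 * x6 = -7 * (-1) = 7, not 8  false
[5] x6 = -1, x1 = -5; -1 ≥ -5 (want <)  false
[6] abs(-1 - (-5)) = 4, not 6  false
[7] x8 = 6 lies in [6, 9]  true

The assignment fails constraints 2, 4, 5, and 6.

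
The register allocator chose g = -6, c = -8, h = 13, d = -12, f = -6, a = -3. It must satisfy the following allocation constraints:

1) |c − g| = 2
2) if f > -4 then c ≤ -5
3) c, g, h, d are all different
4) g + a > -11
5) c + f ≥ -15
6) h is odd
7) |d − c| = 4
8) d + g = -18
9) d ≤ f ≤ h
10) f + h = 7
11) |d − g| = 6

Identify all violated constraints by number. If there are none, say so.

1) |-8 − (-6)| = 2  ✔
2) f = -6, not > -4; antecedent false, conditional vacuously true  ✔
3) values -8, -6, 13, -12 are pairwise distinct  ✔
4) g + a = -6 + (-3) = -9; -9 > -11  ✔
5) c + f = -8 + (-6) = -14; -14 ≥ -15  ✔
6) h = 13 is odd  ✔
7) |-12 − (-8)| = 4  ✔
8) d + g = -12 + (-6) = -18  ✔
9) values -12 ≤ -6 ≤ 13  ✔
10) f + h = -6 + 13 = 7  ✔
11) |-12 − (-6)| = 6  ✔

The assignment satisfies every constraint.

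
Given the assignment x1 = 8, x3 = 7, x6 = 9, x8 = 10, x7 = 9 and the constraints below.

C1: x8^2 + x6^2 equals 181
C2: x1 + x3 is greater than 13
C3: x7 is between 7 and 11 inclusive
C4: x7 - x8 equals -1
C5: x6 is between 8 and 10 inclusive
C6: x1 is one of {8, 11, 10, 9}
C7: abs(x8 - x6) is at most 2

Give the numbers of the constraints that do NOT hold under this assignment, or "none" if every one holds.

C1: x8^2 + x6^2 = 10^2 + 9^2 = 100 + 81 = 181  OK
C2: x1 + x3 = 8 + 7 = 15; 15 > 13  OK
C3: x7 = 9 lies in [7, 11]  OK
C4: x7 - x8 = 9 - 10 = -1  OK
C5: x6 = 9 lies in [8, 10]  OK
C6: x1 = 8 is in {8, 11, 10, 9}  OK
C7: abs(10 - 9) = 1; 1 ≤ 2  OK

Yes — all constraints hold.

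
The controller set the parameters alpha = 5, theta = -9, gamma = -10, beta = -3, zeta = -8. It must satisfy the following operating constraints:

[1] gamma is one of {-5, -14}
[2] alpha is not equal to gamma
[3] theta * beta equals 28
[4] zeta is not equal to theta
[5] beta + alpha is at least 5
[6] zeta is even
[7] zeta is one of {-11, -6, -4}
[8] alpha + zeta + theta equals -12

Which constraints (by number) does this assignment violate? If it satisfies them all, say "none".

[1] gamma = -10 is not in {-5, -14} — fails.
[2] alpha = 5, gamma = -10; distinct — holds.
[3] theta * beta = -9 * (-3) = 27, not 28 — fails.
[4] zeta = -8, theta = -9; distinct — holds.
[5] beta + alpha = -3 + 5 = 2; 2 < 5, bound 5 not met — fails.
[6] zeta = -8 is even — holds.
[7] zeta = -8 is not in {-11, -6, -4} — fails.
[8] alpha + zeta + theta = 5 + (-8) + (-9) = -12 — holds.

No — constraints 1, 3, 5, and 7 are not satisfied.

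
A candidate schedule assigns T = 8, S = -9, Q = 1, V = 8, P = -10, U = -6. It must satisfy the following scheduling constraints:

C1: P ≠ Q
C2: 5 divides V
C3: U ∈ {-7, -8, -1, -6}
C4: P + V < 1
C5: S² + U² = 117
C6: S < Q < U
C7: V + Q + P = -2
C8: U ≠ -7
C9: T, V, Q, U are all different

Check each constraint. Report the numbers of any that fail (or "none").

No — constraints 2, 6, 7, 9 are not satisfied.

C1: P = -10, Q = 1; distinct — OK.
C2: 8 = 5×1 + 3, so 5 does not divide 8 — violated.
C3: U = -6 is in {-7, -8, -1, -6} — OK.
C4: P + V = -10 + 8 = -2; -2 < 1 — OK.
C5: S² + U² = (-9)² + (-6)² = 81 + 36 = 117 — OK.
C6: values -9, 1, -6; Q = 1 is not < U = -6 — violated.
C7: V + Q + P = 8 + 1 + (-10) = -1, not -2 — violated.
C8: U = -6, and -6 ≠ -7 — OK.
C9: T = V = 8, not all different — violated.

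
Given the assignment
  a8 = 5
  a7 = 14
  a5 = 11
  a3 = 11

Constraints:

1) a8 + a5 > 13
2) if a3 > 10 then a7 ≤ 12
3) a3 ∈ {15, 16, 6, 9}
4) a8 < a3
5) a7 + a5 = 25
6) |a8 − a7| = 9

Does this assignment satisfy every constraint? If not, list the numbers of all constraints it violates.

1) a8 + a5 = 5 + 11 = 16; 16 > 13 — satisfied.
2) a3 = 11 > 10, so we need a7 ≤ 12; but a7 = 14 > 12 — violated.
3) a3 = 11 is not in {15, 16, 6, 9} — violated.
4) a8 = 5, a3 = 11; 5 < 11 — satisfied.
5) a7 + a5 = 14 + 11 = 25 — satisfied.
6) |5 − 14| = 9 — satisfied.

Constraints 2, 3 are violated.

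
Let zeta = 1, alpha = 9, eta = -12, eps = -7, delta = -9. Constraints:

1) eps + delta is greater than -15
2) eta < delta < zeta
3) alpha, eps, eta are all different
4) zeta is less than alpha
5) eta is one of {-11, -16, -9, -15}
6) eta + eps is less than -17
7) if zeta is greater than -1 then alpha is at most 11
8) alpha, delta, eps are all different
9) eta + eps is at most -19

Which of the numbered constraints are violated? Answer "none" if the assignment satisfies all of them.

The assignment fails constraints 1, 5.

1) eps + delta = -7 + (-9) = -16; -16 ≤ -15, bound -15 not met — fails.
2) values -12 < -9 < 1 — holds.
3) values 9, -7, -12 are pairwise distinct — holds.
4) zeta = 1, alpha = 9; 1 < 9 — holds.
5) eta = -12 is not in {-11, -16, -9, -15} — fails.
6) eta + eps = -12 + (-7) = -19; -19 < -17 — holds.
7) zeta = 1 > -1, so we need alpha ≤ 11; alpha = 9 ≤ 11 — holds.
8) values 9, -9, -7 are pairwise distinct — holds.
9) eta + eps = -12 + (-7) = -19; -19 ≤ -19 — holds.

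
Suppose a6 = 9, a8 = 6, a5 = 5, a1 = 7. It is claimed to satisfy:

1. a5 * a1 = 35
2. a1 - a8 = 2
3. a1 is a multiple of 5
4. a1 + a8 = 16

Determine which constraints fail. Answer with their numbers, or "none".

1. a5 * a1 = 5 * 7 = 35  ✓
2. a1 - a8 = 7 - 6 = 1, not 2  ✗
3. 7 = 5*1 + 2, so 5 does not divide 7  ✗
4. a1 + a8 = 7 + 6 = 13, not 16  ✗

The assignment fails constraints 2, 3, 4.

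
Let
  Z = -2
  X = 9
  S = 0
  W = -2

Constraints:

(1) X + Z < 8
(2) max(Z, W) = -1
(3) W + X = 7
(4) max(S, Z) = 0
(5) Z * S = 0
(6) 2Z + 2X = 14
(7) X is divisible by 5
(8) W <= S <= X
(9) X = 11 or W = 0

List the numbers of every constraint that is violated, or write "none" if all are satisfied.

Constraints 2, 7, 9 do not hold.

(1) X + Z = 9 + (-2) = 7; 7 < 8  ✓
(2) max(-2, -2) = -2, not -1  ✗
(3) W + X = -2 + 9 = 7  ✓
(4) max(0, -2) = 0  ✓
(5) Z * S = -2 * 0 = 0  ✓
(6) 2Z + 2X = 2(-2) + 2(9) = 14  ✓
(7) 9 = 5*1 + 4, so 5 does not divide 9  ✗
(8) values -2 <= 0 <= 9  ✓
(9) X = 9 ≠ 11 and W = -2 ≠ 0; both disjuncts false  ✗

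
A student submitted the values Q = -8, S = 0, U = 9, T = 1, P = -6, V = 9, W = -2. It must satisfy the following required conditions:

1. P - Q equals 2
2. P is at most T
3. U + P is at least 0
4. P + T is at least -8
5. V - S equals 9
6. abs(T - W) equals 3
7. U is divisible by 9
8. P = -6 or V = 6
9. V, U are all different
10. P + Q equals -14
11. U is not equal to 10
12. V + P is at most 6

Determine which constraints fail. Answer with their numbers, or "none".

1. P - Q = -6 - (-8) = 2  ✔
2. P = -6, T = 1; -6 ≤ 1  ✔
3. U + P = 9 + (-6) = 3; 3 ≥ 0  ✔
4. P + T = -6 + 1 = -5; -5 ≥ -8  ✔
5. V - S = 9 - 0 = 9  ✔
6. abs(1 - (-2)) = 3  ✔
7. 9 / 9 = 1, so 9 divides 9  ✔
8. P = -6 = -6 (first disjunct)  ✔
9. V = U = 9, not all different  ✘
10. P + Q = -6 + (-8) = -14  ✔
11. U = 9, and 9 ≠ 10  ✔
12. V + P = 9 + (-6) = 3; 3 ≤ 6  ✔

No — constraint 9 is not satisfied.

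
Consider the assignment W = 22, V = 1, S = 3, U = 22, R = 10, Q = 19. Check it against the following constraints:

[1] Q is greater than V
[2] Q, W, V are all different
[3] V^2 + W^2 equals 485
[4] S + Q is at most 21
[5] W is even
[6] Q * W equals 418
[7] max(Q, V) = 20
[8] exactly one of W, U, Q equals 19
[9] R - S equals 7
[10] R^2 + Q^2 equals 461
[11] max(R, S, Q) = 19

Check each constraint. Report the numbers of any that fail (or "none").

Constraints 4 and 7 are violated.

[1] Q = 19, V = 1; 19 > 1  holds
[2] values 19, 22, 1 are pairwise distinct  holds
[3] V^2 + W^2 = 1^2 + 22^2 = 1 + 484 = 485  holds
[4] S + Q = 3 + 19 = 22; 22 > 21, bound 21 not met  fails
[5] W = 22 is even  holds
[6] Q * W = 19 * 22 = 418  holds
[7] max(19, 1) = 19, not 20  fails
[8] W=22, U=22, Q=19; 1 of them equals 19  holds
[9] R - S = 10 - 3 = 7  holds
[10] R^2 + Q^2 = 10^2 + 19^2 = 100 + 361 = 461  holds
[11] max(10, 3, 19) = 19  holds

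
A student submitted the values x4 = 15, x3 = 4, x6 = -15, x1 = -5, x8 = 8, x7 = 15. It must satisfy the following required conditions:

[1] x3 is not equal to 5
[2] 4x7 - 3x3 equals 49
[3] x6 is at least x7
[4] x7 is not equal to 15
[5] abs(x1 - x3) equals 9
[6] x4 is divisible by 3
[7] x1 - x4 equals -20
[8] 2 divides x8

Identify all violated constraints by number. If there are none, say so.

Constraints 2, 3, 4 do not hold.

[1] x3 = 4, and 4 ≠ 5  OK
[2] 4x7 - 3x3 = 4(15) - 3(4) = 48, not 49  FAIL
[3] x6 = -15, x7 = 15; -15 < 15 (want ≥)  FAIL
[4] x7 = 15, but 15 is required to differ  FAIL
[5] abs(-5 - 4) = 9  OK
[6] 15 / 3 = 5, so 3 divides 15  OK
[7] x1 - x4 = -5 - 15 = -20  OK
[8] 8 / 2 = 4, so 2 divides 8  OK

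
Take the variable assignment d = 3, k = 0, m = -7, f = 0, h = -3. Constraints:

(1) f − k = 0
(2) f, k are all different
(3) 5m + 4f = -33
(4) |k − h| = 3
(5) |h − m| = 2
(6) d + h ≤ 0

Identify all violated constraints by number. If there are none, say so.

Constraints 2, 3, 5 are violated.

(1) f − k = 0 − 0 = 0 — holds.
(2) f = k = 0, not all different — fails.
(3) 5m + 4f = 5(-7) + 4(0) = -35, not -33 — fails.
(4) |0 − (-3)| = 3 — holds.
(5) |-3 − (-7)| = 4, not 2 — fails.
(6) d + h = 3 + (-3) = 0; 0 ≤ 0 — holds.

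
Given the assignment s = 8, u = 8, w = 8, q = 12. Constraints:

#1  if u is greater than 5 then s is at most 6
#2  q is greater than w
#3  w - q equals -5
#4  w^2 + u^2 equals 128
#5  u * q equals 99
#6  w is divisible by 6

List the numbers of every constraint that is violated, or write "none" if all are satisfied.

#1 u = 8 > 5, so we need s ≤ 6; but s = 8 > 6  fails
#2 q = 12, w = 8; 12 > 8  holds
#3 w - q = 8 - 12 = -4, not -5  fails
#4 w^2 + u^2 = 8^2 + 8^2 = 64 + 64 = 128  holds
#5 u * q = 8 * 12 = 96, not 99  fails
#6 8 = 6*1 + 2, so 6 does not divide 8  fails

Constraints 1, 3, 5, 6 are violated.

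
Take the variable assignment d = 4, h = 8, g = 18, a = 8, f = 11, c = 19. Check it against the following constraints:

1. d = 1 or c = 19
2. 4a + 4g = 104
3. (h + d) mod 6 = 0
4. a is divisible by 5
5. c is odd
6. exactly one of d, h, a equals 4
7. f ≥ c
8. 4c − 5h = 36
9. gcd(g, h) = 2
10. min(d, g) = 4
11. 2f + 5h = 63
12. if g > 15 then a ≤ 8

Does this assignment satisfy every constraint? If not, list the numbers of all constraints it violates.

1. d = 4 ≠ 1, but c = 19 = 19 (second disjunct) — OK.
2. 4a + 4g = 4(8) + 4(18) = 104 — OK.
3. h + d = 12; 12 mod 6 = 0 — OK.
4. 8 = 5×1 + 3, so 5 does not divide 8 — violated.
5. c = 19 is odd — OK.
6. d=4, h=8, a=8; 1 of them equals 4 — OK.
7. f = 11, c = 19; 11 < 19 (want ≥) — violated.
8. 4c − 5h = 4(19) − 5(8) = 36 — OK.
9. gcd(18, 8) = 2 — OK.
10. min(4, 18) = 4 — OK.
11. 2f + 5h = 2(11) + 5(8) = 62, not 63 — violated.
12. g = 18 > 15, so we need a ≤ 8; a = 8 ≤ 8 — OK.

The assignment fails constraints 4, 7, and 11.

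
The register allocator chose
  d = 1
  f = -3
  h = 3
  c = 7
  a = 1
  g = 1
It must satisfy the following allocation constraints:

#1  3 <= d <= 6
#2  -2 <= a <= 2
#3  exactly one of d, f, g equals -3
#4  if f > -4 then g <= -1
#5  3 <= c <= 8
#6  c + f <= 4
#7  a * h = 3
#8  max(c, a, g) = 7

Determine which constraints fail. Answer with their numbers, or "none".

#1 d = 1 is outside [3, 6]  ✘
#2 a = 1 lies in [-2, 2]  ✔
#3 d=1, f=-3, g=1; 1 of them equals -3  ✔
#4 f = -3 > -4, so we need g ≤ -1; but g = 1 > -1  ✘
#5 c = 7 lies in [3, 8]  ✔
#6 c + f = 7 + (-3) = 4; 4 ≤ 4  ✔
#7 a * h = 1 * 3 = 3  ✔
#8 max(7, 1, 1) = 7  ✔

Violated: 1, 4.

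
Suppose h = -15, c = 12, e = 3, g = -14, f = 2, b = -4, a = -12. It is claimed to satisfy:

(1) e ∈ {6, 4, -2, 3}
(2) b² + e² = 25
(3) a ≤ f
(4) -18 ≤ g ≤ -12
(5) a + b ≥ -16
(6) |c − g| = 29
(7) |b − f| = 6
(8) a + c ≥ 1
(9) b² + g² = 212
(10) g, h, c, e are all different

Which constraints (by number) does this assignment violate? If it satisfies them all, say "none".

(1) e = 3 is in {6, 4, -2, 3}  true
(2) b² + e² = (-4)² + 3² = 16 + 9 = 25  true
(3) a = -12, f = 2; -12 ≤ 2  true
(4) g = -14 lies in [-18, -12]  true
(5) a + b = -12 + (-4) = -16; -16 ≥ -16  true
(6) |12 − (-14)| = 26, not 29  false
(7) |-4 − 2| = 6  true
(8) a + c = -12 + 12 = 0; 0 < 1, bound 1 not met  false
(9) b² + g² = (-4)² + (-14)² = 16 + 196 = 212  true
(10) values -14, -15, 12, 3 are pairwise distinct  true

Constraints 6 and 8 do not hold.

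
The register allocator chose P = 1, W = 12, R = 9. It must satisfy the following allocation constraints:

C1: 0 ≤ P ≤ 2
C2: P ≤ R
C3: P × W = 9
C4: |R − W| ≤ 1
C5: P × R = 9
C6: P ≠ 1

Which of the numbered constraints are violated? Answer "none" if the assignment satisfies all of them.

The assignment fails constraints 3, 4, and 6.

C1: P = 1 lies in [0, 2] — satisfied.
C2: P = 1, R = 9; 1 ≤ 9 — satisfied.
C3: P × W = 1 × 12 = 12, not 9 — violated.
C4: |9 − 12| = 3; 3 > 1, exceeds bound 1 — violated.
C5: P × R = 1 × 9 = 9 — satisfied.
C6: P = 1, but 1 is required to differ — violated.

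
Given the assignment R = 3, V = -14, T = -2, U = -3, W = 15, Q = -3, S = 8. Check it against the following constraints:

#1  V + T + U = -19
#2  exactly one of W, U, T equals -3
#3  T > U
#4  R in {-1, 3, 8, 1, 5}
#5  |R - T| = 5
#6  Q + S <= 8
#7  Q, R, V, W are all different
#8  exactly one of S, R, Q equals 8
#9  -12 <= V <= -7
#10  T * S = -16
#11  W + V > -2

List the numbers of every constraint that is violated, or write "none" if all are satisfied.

No — constraint 9 is not satisfied.

#1 V + T + U = -14 + (-2) + (-3) = -19  ✔
#2 W=15, U=-3, T=-2; 1 of them equals -3  ✔
#3 T = -2, U = -3; -2 > -3  ✔
#4 R = 3 is in {-1, 3, 8, 1, 5}  ✔
#5 |3 - (-2)| = 5  ✔
#6 Q + S = -3 + 8 = 5; 5 ≤ 8  ✔
#7 values -3, 3, -14, 15 are pairwise distinct  ✔
#8 S=8, R=3, Q=-3; 1 of them equals 8  ✔
#9 V = -14 is outside [-12, -7]  ✘
#10 T * S = -2 * 8 = -16  ✔
#11 W + V = 15 + (-14) = 1; 1 > -2  ✔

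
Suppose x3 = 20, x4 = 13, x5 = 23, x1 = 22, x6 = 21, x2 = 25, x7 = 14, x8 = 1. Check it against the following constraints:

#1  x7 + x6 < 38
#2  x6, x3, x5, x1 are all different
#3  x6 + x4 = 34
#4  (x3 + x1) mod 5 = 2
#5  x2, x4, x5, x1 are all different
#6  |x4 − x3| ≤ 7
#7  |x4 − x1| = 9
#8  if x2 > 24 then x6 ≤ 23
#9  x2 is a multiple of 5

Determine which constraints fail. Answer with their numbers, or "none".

#1 x7 + x6 = 14 + 21 = 35; 35 < 38  holds
#2 values 21, 20, 23, 22 are pairwise distinct  holds
#3 x6 + x4 = 21 + 13 = 34  holds
#4 x3 + x1 = 42; 42 mod 5 = 2  holds
#5 values 25, 13, 23, 22 are pairwise distinct  holds
#6 |13 − 20| = 7; 7 ≤ 7  holds
#7 |13 − 22| = 9  holds
#8 x2 = 25 > 24, so we need x6 ≤ 23; x6 = 21 ≤ 23  holds
#9 25 / 5 = 5, so 5 divides 25  holds

No violations.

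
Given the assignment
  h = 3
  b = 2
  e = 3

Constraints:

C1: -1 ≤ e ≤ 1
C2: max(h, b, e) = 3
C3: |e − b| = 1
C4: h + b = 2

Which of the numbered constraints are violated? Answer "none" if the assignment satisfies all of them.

C1: e = 3 is outside [-1, 1] — does not hold.
C2: max(3, 2, 3) = 3 — holds.
C3: |3 − 2| = 1 — holds.
C4: h + b = 3 + 2 = 5, not 2 — does not hold.

The assignment fails constraints 1, 4.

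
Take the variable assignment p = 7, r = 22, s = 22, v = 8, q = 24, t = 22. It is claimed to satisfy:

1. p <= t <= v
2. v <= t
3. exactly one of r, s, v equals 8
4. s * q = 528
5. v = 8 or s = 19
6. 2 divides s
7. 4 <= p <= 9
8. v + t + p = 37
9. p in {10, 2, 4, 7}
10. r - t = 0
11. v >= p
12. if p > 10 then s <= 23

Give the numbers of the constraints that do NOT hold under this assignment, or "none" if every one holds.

1. values 7, 22, 8; t = 22 is not <= v = 8 — does not hold.
2. v = 8, t = 22; 8 ≤ 22 — holds.
3. r=22, s=22, v=8; 1 of them equals 8 — holds.
4. s * q = 22 * 24 = 528 — holds.
5. v = 8 = 8 (first disjunct) — holds.
6. 22 / 2 = 11, so 2 divides 22 — holds.
7. p = 7 lies in [4, 9] — holds.
8. v + t + p = 8 + 22 + 7 = 37 — holds.
9. p = 7 is in {10, 2, 4, 7} — holds.
10. r - t = 22 - 22 = 0 — holds.
11. v = 8, p = 7; 8 ≥ 7 — holds.
12. p = 7, not > 10; antecedent false, conditional vacuously true — holds.

No — constraint 1 is not satisfied.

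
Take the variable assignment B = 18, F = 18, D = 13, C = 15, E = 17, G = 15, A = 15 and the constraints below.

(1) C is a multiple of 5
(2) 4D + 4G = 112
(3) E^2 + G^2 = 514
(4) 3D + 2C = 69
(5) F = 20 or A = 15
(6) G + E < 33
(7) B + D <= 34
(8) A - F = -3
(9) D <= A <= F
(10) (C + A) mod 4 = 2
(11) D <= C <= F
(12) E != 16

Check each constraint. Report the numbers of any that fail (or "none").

Yes — all constraints hold.

(1) 15 / 5 = 3, so 5 divides 15  ✔
(2) 4D + 4G = 4(13) + 4(15) = 112  ✔
(3) E^2 + G^2 = 17^2 + 15^2 = 289 + 225 = 514  ✔
(4) 3D + 2C = 3(13) + 2(15) = 69  ✔
(5) F = 18 ≠ 20, but A = 15 = 15 (second disjunct)  ✔
(6) G + E = 15 + 17 = 32; 32 < 33  ✔
(7) B + D = 18 + 13 = 31; 31 ≤ 34  ✔
(8) A - F = 15 - 18 = -3  ✔
(9) values 13 <= 15 <= 18  ✔
(10) C + A = 30; 30 mod 4 = 2  ✔
(11) values 13 <= 15 <= 18  ✔
(12) E = 17, and 17 ≠ 16  ✔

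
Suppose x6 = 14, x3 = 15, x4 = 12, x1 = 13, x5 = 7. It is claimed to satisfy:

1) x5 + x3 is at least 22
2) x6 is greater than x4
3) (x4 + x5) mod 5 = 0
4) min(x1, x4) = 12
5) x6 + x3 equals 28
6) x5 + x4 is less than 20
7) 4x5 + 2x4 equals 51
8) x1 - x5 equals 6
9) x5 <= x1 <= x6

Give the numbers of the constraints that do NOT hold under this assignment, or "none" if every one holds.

Constraints 3, 5, 7 are violated.

1) x5 + x3 = 7 + 15 = 22; 22 ≥ 22  holds
2) x6 = 14, x4 = 12; 14 > 12  holds
3) x4 + x5 = 19; 19 mod 5 = 4, not 0  fails
4) min(13, 12) = 12  holds
5) x6 + x3 = 14 + 15 = 29, not 28  fails
6) x5 + x4 = 7 + 12 = 19; 19 < 20  holds
7) 4x5 + 2x4 = 4(7) + 2(12) = 52, not 51  fails
8) x1 - x5 = 13 - 7 = 6  holds
9) values 7 <= 13 <= 14  holds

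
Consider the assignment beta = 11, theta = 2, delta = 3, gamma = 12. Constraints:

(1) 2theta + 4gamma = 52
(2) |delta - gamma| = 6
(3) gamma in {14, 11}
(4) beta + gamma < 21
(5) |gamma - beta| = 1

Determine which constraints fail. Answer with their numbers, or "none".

Constraints 2, 3, 4 are violated.

(1) 2theta + 4gamma = 2(2) + 4(12) = 52 — holds.
(2) |3 - 12| = 9, not 6 — fails.
(3) gamma = 12 is not in {14, 11} — fails.
(4) beta + gamma = 11 + 12 = 23; 23 ≥ 21, bound 21 not met — fails.
(5) |12 - 11| = 1 — holds.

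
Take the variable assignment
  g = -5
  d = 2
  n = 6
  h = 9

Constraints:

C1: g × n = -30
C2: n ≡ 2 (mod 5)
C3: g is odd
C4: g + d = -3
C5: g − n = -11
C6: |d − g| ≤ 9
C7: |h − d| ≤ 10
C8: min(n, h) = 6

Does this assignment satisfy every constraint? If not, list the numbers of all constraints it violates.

Constraint 2 is violated.

C1: g × n = -5 × 6 = -30 — holds.
C2: 6 mod 5 = 1, not 2 — fails.
C3: g = -5 is odd — holds.
C4: g + d = -5 + 2 = -3 — holds.
C5: g − n = -5 − 6 = -11 — holds.
C6: |2 − (-5)| = 7; 7 ≤ 9 — holds.
C7: |9 − 2| = 7; 7 ≤ 10 — holds.
C8: min(6, 9) = 6 — holds.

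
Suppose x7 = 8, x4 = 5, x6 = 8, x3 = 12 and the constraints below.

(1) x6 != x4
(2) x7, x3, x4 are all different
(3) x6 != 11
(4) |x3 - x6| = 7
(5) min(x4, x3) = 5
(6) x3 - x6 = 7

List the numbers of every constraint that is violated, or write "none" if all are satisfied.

Constraints 4 and 6 do not hold.

(1) x6 = 8, x4 = 5; distinct — holds.
(2) values 8, 12, 5 are pairwise distinct — holds.
(3) x6 = 8, and 8 ≠ 11 — holds.
(4) |12 - 8| = 4, not 7 — does not hold.
(5) min(5, 12) = 5 — holds.
(6) x3 - x6 = 12 - 8 = 4, not 7 — does not hold.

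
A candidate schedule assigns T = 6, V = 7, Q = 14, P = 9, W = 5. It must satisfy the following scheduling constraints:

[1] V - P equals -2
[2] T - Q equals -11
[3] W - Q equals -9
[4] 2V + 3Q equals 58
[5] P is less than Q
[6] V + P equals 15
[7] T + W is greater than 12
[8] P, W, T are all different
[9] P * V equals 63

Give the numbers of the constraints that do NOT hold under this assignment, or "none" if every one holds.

Violated: 2, 4, 6, 7.

[1] V - P = 7 - 9 = -2 — OK.
[2] T - Q = 6 - 14 = -8, not -11 — violated.
[3] W - Q = 5 - 14 = -9 — OK.
[4] 2V + 3Q = 2(7) + 3(14) = 56, not 58 — violated.
[5] P = 9, Q = 14; 9 < 14 — OK.
[6] V + P = 7 + 9 = 16, not 15 — violated.
[7] T + W = 6 + 5 = 11; 11 ≤ 12, bound 12 not met — violated.
[8] values 9, 5, 6 are pairwise distinct — OK.
[9] P * V = 9 * 7 = 63 — OK.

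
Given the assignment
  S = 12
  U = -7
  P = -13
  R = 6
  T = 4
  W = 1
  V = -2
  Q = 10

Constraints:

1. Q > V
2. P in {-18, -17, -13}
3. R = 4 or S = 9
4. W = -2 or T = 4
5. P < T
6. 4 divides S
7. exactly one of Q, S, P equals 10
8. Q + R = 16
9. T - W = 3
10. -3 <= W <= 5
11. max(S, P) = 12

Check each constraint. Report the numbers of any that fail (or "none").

The assignment fails constraint 3.

1. Q = 10, V = -2; 10 > -2 — satisfied.
2. P = -13 is in {-18, -17, -13} — satisfied.
3. R = 6 ≠ 4 and S = 12 ≠ 9; both disjuncts false — violated.
4. W = 1 ≠ -2, but T = 4 = 4 (second disjunct) — satisfied.
5. P = -13, T = 4; -13 < 4 — satisfied.
6. 12 / 4 = 3, so 4 divides 12 — satisfied.
7. Q=10, S=12, P=-13; 1 of them equals 10 — satisfied.
8. Q + R = 10 + 6 = 16 — satisfied.
9. T - W = 4 - 1 = 3 — satisfied.
10. W = 1 lies in [-3, 5] — satisfied.
11. max(12, -13) = 12 — satisfied.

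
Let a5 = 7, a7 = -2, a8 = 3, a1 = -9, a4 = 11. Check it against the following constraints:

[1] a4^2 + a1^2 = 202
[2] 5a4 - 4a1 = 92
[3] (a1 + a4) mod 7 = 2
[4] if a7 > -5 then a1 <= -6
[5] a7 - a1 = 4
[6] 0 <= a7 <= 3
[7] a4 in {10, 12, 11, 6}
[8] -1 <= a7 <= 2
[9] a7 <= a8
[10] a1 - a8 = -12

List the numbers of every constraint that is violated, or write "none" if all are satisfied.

[1] a4^2 + a1^2 = 11^2 + (-9)^2 = 121 + 81 = 202 — holds.
[2] 5a4 - 4a1 = 5(11) - 4(-9) = 91, not 92 — fails.
[3] a1 + a4 = 2; 2 mod 7 = 2 — holds.
[4] a7 = -2 > -5, so we need a1 ≤ -6; a1 = -9 ≤ -6 — holds.
[5] a7 - a1 = -2 - (-9) = 7, not 4 — fails.
[6] a7 = -2 is outside [0, 3] — fails.
[7] a4 = 11 is in {10, 12, 11, 6} — holds.
[8] a7 = -2 is outside [-1, 2] — fails.
[9] a7 = -2, a8 = 3; -2 ≤ 3 — holds.
[10] a1 - a8 = -9 - 3 = -12 — holds.

Constraints 2, 5, 6, and 8 are violated.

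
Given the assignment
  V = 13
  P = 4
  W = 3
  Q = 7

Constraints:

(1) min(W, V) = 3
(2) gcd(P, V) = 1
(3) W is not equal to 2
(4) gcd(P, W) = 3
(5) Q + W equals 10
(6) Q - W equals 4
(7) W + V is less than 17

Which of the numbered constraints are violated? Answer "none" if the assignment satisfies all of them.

(1) min(3, 13) = 3 — satisfied.
(2) gcd(4, 13) = 1 — satisfied.
(3) W = 3, and 3 ≠ 2 — satisfied.
(4) gcd(4, 3) = 1, not 3 — violated.
(5) Q + W = 7 + 3 = 10 — satisfied.
(6) Q - W = 7 - 3 = 4 — satisfied.
(7) W + V = 3 + 13 = 16; 16 < 17 — satisfied.

No — constraint 4 is not satisfied.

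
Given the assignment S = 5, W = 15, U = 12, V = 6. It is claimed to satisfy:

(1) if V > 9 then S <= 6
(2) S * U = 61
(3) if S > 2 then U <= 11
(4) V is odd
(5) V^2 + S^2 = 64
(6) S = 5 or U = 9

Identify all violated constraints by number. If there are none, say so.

(1) V = 6, not > 9; antecedent false, conditional vacuously true — holds.
(2) S * U = 5 * 12 = 60, not 61 — does not hold.
(3) S = 5 > 2, so we need U ≤ 11; but U = 12 > 11 — does not hold.
(4) V = 6 is even — does not hold.
(5) V^2 + S^2 = 6^2 + 5^2 = 36 + 25 = 61, not 64 — does not hold.
(6) S = 5 = 5 (first disjunct) — holds.

No — constraints 2, 3, 4, and 5 are not satisfied.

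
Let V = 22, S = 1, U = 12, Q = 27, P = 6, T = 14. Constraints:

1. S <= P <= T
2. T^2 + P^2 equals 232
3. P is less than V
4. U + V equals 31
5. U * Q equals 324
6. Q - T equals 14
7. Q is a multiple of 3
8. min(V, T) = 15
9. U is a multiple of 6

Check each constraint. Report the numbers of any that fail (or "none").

Violated: 4, 6, and 8.

1. values 1 <= 6 <= 14 — holds.
2. T^2 + P^2 = 14^2 + 6^2 = 196 + 36 = 232 — holds.
3. P = 6, V = 22; 6 < 22 — holds.
4. U + V = 12 + 22 = 34, not 31 — fails.
5. U * Q = 12 * 27 = 324 — holds.
6. Q - T = 27 - 14 = 13, not 14 — fails.
7. 27 / 3 = 9, so 3 divides 27 — holds.
8. min(22, 14) = 14, not 15 — fails.
9. 12 / 6 = 2, so 6 divides 12 — holds.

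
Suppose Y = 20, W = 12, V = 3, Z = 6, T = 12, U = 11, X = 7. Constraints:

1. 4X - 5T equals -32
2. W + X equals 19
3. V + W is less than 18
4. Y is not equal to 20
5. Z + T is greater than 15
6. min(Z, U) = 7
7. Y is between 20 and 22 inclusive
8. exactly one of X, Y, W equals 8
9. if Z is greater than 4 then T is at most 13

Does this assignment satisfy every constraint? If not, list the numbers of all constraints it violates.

The assignment fails constraints 4, 6, and 8.

1. 4X - 5T = 4(7) - 5(12) = -32 — satisfied.
2. W + X = 12 + 7 = 19 — satisfied.
3. V + W = 3 + 12 = 15; 15 < 18 — satisfied.
4. Y = 20, but 20 is required to differ — violated.
5. Z + T = 6 + 12 = 18; 18 > 15 — satisfied.
6. min(6, 11) = 6, not 7 — violated.
7. Y = 20 lies in [20, 22] — satisfied.
8. X=7, Y=20, W=12; 0 of them equal 8, not exactly one — violated.
9. Z = 6 > 4, so we need T ≤ 13; T = 12 ≤ 13 — satisfied.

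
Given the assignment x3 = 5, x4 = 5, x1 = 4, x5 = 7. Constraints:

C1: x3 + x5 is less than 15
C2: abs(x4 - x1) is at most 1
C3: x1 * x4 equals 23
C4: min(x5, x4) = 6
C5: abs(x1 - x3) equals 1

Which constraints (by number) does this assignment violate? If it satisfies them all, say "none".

C1: x3 + x5 = 5 + 7 = 12; 12 < 15 — holds.
C2: abs(5 - 4) = 1; 1 ≤ 1 — holds.
C3: x1 * x4 = 4 * 5 = 20, not 23 — fails.
C4: min(7, 5) = 5, not 6 — fails.
C5: abs(4 - 5) = 1 — holds.

No — constraints 3 and 4 are not satisfied.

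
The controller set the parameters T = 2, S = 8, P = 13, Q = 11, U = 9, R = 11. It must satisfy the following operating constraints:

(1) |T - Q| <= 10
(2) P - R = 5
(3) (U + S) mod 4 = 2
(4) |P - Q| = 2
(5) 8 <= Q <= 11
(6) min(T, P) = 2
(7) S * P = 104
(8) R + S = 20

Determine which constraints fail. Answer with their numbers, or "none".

(1) |2 - 11| = 9; 9 ≤ 10 — holds.
(2) P - R = 13 - 11 = 2, not 5 — does not hold.
(3) U + S = 17; 17 mod 4 = 1, not 2 — does not hold.
(4) |13 - 11| = 2 — holds.
(5) Q = 11 lies in [8, 11] — holds.
(6) min(2, 13) = 2 — holds.
(7) S * P = 8 * 13 = 104 — holds.
(8) R + S = 11 + 8 = 19, not 20 — does not hold.

Constraints 2, 3, and 8 do not hold.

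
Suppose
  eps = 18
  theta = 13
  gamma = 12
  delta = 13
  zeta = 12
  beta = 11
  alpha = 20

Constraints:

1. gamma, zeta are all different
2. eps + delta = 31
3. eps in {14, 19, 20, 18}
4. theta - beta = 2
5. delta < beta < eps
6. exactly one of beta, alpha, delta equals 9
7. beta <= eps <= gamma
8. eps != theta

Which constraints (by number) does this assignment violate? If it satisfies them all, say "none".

1. gamma = zeta = 12, not all different — does not hold.
2. eps + delta = 18 + 13 = 31 — holds.
3. eps = 18 is in {14, 19, 20, 18} — holds.
4. theta - beta = 13 - 11 = 2 — holds.
5. values 13, 11, 18; delta = 13 is not < beta = 11 — does not hold.
6. beta=11, alpha=20, delta=13; 0 of them equal 9, not exactly one — does not hold.
7. values 11, 18, 12; eps = 18 is not <= gamma = 12 — does not hold.
8. eps = 18, theta = 13; distinct — holds.

Constraints 1, 5, 6, and 7 are violated.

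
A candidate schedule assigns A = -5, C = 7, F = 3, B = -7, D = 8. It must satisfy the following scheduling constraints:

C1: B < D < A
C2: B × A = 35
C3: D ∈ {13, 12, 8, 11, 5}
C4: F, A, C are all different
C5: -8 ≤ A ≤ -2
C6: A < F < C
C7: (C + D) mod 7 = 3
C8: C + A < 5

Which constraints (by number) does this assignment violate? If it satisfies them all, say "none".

Violated: 1 and 7.

C1: values -7, 8, -5; D = 8 is not < A = -5  ✗
C2: B × A = -7 × (-5) = 35  ✓
C3: D = 8 is in {13, 12, 8, 11, 5}  ✓
C4: values 3, -5, 7 are pairwise distinct  ✓
C5: A = -5 lies in [-8, -2]  ✓
C6: values -5 < 3 < 7  ✓
C7: C + D = 15; 15 mod 7 = 1, not 3  ✗
C8: C + A = 7 + (-5) = 2; 2 < 5  ✓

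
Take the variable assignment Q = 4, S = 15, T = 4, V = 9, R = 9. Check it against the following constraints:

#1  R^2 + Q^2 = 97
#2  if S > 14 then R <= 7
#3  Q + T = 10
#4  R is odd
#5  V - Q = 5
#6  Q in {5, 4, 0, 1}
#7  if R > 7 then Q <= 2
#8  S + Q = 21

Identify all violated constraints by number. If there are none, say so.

#1 R^2 + Q^2 = 9^2 + 4^2 = 81 + 16 = 97 — holds.
#2 S = 15 > 14, so we need R ≤ 7; but R = 9 > 7 — does not hold.
#3 Q + T = 4 + 4 = 8, not 10 — does not hold.
#4 R = 9 is odd — holds.
#5 V - Q = 9 - 4 = 5 — holds.
#6 Q = 4 is in {5, 4, 0, 1} — holds.
#7 R = 9 > 7, so we need Q ≤ 2; but Q = 4 > 2 — does not hold.
#8 S + Q = 15 + 4 = 19, not 21 — does not hold.

Violated: 2, 3, 7, and 8.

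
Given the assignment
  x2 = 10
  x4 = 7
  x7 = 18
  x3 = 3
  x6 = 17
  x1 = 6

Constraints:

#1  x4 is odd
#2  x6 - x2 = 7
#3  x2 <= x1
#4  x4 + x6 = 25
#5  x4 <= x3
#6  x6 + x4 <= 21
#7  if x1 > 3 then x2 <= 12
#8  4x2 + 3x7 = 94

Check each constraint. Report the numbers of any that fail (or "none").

#1 x4 = 7 is odd  OK
#2 x6 - x2 = 17 - 10 = 7  OK
#3 x2 = 10, x1 = 6; 10 > 6 (want ≤)  FAIL
#4 x4 + x6 = 7 + 17 = 24, not 25  FAIL
#5 x4 = 7, x3 = 3; 7 > 3 (want ≤)  FAIL
#6 x6 + x4 = 17 + 7 = 24; 24 > 21, bound 21 not met  FAIL
#7 x1 = 6 > 3, so we need x2 ≤ 12; x2 = 10 ≤ 12  OK
#8 4x2 + 3x7 = 4(10) + 3(18) = 94  OK

Constraints 3, 4, 5, and 6 are violated.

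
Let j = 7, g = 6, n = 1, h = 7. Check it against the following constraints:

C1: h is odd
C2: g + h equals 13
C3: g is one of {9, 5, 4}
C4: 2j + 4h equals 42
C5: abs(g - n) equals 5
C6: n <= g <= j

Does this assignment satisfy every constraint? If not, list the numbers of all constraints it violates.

The assignment fails constraint 3.

C1: h = 7 is odd  true
C2: g + h = 6 + 7 = 13  true
C3: g = 6 is not in {9, 5, 4}  false
C4: 2j + 4h = 2(7) + 4(7) = 42  true
C5: abs(6 - 1) = 5  true
C6: values 1 <= 6 <= 7  true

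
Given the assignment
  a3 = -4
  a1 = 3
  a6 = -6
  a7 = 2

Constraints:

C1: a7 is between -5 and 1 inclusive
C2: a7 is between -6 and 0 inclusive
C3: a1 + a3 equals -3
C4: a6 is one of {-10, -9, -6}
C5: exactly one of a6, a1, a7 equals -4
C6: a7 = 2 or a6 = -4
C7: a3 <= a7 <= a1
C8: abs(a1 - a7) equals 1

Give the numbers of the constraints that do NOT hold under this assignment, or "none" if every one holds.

C1: a7 = 2 is outside [-5, 1]  ✘
C2: a7 = 2 is outside [-6, 0]  ✘
C3: a1 + a3 = 3 + (-4) = -1, not -3  ✘
C4: a6 = -6 is in {-10, -9, -6}  ✔
C5: a6=-6, a1=3, a7=2; 0 of them equal -4, not exactly one  ✘
C6: a7 = 2 = 2 (first disjunct)  ✔
C7: values -4 <= 2 <= 3  ✔
C8: abs(3 - 2) = 1  ✔

The assignment fails constraints 1, 2, 3, and 5.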